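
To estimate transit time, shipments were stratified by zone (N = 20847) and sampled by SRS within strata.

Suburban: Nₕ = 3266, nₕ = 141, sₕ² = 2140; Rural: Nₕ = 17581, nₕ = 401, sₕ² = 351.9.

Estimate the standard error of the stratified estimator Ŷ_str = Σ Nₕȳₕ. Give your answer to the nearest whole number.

20493

Var(Ŷ_str) = Σₕ Nₕ²(1 − fₕ)sₕ²/nₕ.
Suburban: 3266²·(1 − 141/3266)·2140/141 = 1.5490337 × 10^8.
Rural: 17581²·(1 − 401/17581)·351.9/401 = 2.6505843 × 10^8.
Sum = 4.199618 × 10^8.
SE = √(4.199618 × 10^8) = 20493.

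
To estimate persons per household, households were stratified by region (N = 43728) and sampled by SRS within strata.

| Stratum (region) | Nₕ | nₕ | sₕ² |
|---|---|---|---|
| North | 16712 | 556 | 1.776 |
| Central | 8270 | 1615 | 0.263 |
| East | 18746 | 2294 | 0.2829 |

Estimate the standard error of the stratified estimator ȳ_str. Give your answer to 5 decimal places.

Var(ȳ_str) = Σₕ Wₕ²(1 − fₕ)sₕ²/nₕ with Wₕ = Nₕ/N, N = 43728.
North: Wₕ = 0.38218075; term = 0.38218075²·(1 − 0.03326951)·1.776/556 = 4.5103601 × 10^-4.
Central: Wₕ = 0.18912367; term = 0.18912367²·(1 − 0.19528416)·0.263/1615 = 4.687244 × 10^-6.
East: Wₕ = 0.42869557; term = 0.42869557²·(1 − 0.12237277)·0.2829/2294 = 1.9890588 × 10^-5.
Sum = 4.7561384 × 10^-4.
SE = √(4.7561384 × 10^-4) = 0.02181.

0.02181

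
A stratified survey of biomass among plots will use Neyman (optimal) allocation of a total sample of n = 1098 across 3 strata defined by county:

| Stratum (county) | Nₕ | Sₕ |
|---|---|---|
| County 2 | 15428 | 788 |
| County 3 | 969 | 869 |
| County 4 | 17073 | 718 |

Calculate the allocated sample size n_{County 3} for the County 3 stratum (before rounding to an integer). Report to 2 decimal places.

36.61

Neyman allocation: nₕ = n·NₕSₕ / Σⱼ NⱼSⱼ.
Σ NⱼSⱼ = 15428·788 + 969·869 + 17073·718 = 2.5257739 × 10^7.
n_{County 3} = 1098·969·869 / (2.5257739 × 10^7) = 36.61.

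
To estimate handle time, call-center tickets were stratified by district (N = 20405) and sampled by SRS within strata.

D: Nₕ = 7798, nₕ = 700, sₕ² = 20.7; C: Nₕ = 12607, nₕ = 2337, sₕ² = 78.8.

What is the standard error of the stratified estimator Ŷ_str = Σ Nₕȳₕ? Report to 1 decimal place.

Var(Ŷ_str) = Σₕ Nₕ²(1 − fₕ)sₕ²/nₕ.
D: 7798²·(1 − 700/7798)·20.7/700 = 1.6367846 × 10^6.
C: 12607²·(1 − 2337/12607)·78.8/2337 = 4.3656579 × 10^6.
Sum = 6.0024425 × 10^6.
SE = √(6.0024425 × 10^6) = 2450.0.

2450.0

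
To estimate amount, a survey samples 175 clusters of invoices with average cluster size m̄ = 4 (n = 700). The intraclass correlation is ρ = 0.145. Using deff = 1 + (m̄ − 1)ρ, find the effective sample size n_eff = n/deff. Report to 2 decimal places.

487.80

deff = 1 + (4 − 1)·0.145 = 1 + 0.435 = 1.435.
n_eff = 700 / 1.435 = 487.80.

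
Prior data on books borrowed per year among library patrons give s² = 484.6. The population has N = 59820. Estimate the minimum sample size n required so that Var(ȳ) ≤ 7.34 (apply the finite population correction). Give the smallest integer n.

Without fpc, n₀ = s²/D = 484.6/7.34 = 66.0218.
With fpc, (1 − n/N)·s²/n ≤ D requires n ≥ n₀/(1 + n₀/N) = 66.0218/(1 + 66.0218/59820) = 65.9490.
Rounding up, n = 66.

66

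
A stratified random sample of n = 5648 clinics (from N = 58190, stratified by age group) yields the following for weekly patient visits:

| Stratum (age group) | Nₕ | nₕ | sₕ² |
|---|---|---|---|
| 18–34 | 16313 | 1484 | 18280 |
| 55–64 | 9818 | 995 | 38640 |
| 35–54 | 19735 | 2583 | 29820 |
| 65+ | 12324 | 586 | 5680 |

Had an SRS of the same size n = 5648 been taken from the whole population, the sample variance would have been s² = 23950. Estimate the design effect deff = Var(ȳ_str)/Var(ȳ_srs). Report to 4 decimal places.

Var(ȳ_str) = Σ Wₕ²(1−fₕ)sₕ²/nₕ with Wₕ = Nₕ/58190:
  18–34: (16313/58190)²·(1−1484/16313)·18280/1484 = 0.88001744
  55–64: (9818/58190)²·(1−995/9818)·38640/995 = 0.99347428
  35–54: (19735/58190)²·(1−2583/19735)·29820/2583 = 1.1540866
  65+: (12324/58190)²·(1−586/12324)·5680/586 = 0.41409482
  → Var(ȳ_str) = 3.4416731.
Var(ȳ_srs) = (1 − 5648/58190)·23950/5648 = 3.8288563.
deff = 3.4416731 / 3.8288563 = 0.8989.

0.8989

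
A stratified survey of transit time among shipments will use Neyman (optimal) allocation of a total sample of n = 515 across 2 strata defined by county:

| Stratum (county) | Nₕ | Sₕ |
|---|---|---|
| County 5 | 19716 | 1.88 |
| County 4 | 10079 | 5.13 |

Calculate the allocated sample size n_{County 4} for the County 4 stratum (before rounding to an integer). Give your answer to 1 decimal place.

300.0

Neyman allocation: nₕ = n·NₕSₕ / Σⱼ NⱼSⱼ.
Σ NⱼSⱼ = 19716·1.88 + 10079·5.13 = 88771.35.
n_{County 4} = 515·10079·5.13 / 88771.35 = 300.0.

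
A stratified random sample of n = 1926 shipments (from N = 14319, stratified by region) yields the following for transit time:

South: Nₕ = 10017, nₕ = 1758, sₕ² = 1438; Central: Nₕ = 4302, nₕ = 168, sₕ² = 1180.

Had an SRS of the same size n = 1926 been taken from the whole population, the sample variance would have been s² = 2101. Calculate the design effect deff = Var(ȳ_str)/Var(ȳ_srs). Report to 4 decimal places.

Var(ȳ_str) = Σ Wₕ²(1−fₕ)sₕ²/nₕ with Wₕ = Nₕ/14319:
  South: (10017/14319)²·(1−1758/10017)·1438/1758 = 0.33005003
  Central: (4302/14319)²·(1−168/4302)·1180/168 = 0.60923974
  → Var(ȳ_str) = 0.93928977.
Var(ȳ_srs) = (1 − 1926/14319)·2101/1926 = 0.94413377.
deff = 0.93928977 / 0.94413377 = 0.9949.

0.9949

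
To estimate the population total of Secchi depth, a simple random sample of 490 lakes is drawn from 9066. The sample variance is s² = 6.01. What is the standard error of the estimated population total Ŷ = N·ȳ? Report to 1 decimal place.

Var(Ŷ) = N²·Var(ȳ) = N²·(1 − n/N)·s²/n.
f = 490/9066 = 0.05404809; Var(ȳ) = 0.94595191·6.01/490 = 0.01160239.
Var(Ŷ) = 9066² · 0.01160239 = 953627.77.
SE(Ŷ) = √(953627.77) = 976.5.

976.5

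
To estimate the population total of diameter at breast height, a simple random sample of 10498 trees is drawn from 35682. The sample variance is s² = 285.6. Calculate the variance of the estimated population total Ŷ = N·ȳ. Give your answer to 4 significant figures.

Var(Ŷ) = N²·Var(ȳ) = N²·(1 − n/N)·s²/n.
f = 10498/35682 = 0.29420997; Var(ȳ) = 0.70579003·285.6/10498 = 0.019201146.
Var(Ŷ) = 35682² · 0.019201146 = 2.4446997 × 10^7.

2.445 × 10^7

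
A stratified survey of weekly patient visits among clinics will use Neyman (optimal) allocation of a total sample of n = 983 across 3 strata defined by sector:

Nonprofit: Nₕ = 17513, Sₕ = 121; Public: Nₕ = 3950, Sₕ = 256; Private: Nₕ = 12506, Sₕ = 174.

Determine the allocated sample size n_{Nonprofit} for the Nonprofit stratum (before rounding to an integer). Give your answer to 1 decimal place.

392.6

Neyman allocation: nₕ = n·NₕSₕ / Σⱼ NⱼSⱼ.
Σ NⱼSⱼ = 17513·121 + 3950·256 + 12506·174 = 5.306317 × 10^6.
n_{Nonprofit} = 983·17513·121 / (5.306317 × 10^6) = 392.6.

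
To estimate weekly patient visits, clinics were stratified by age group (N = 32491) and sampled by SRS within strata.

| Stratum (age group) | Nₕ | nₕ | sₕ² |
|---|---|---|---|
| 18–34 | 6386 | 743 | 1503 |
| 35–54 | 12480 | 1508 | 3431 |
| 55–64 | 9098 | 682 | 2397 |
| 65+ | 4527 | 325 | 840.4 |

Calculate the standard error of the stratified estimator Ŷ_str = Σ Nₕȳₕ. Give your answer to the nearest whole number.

Var(Ŷ_str) = Σₕ Nₕ²(1 − fₕ)sₕ²/nₕ.
18–34: 6386²·(1 − 743/6386)·1503/743 = 7.2896912 × 10^7.
35–54: 12480²·(1 − 1508/12480)·3431/1508 = 3.1154426 × 10^8.
55–64: 9098²·(1 − 682/9098)·2397/682 = 2.691134 × 10^8.
65+: 4527²·(1 − 325/4527)·840.4/325 = 4.918914 × 10^7.
Sum = 7.0274371 × 10^8.
SE = √(7.0274371 × 10^8) = 26509.

26509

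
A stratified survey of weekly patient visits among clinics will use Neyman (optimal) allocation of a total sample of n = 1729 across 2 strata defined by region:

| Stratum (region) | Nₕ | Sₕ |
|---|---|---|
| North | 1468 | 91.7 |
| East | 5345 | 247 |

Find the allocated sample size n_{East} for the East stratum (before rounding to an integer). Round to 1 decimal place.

Neyman allocation: nₕ = n·NₕSₕ / Σⱼ NⱼSⱼ.
Σ NⱼSⱼ = 1468·91.7 + 5345·247 = 1.4548306 × 10^6.
n_{East} = 1729·5345·247 / (1.4548306 × 10^6) = 1569.0.

1569.0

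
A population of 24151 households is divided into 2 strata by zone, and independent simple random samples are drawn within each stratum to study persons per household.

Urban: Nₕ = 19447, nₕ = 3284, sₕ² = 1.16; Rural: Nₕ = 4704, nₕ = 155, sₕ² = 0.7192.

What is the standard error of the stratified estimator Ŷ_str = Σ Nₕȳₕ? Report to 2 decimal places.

Var(Ŷ_str) = Σₕ Nₕ²(1 − fₕ)sₕ²/nₕ.
Urban: 19447²·(1 − 3284/19447)·1.16/3284 = 111027.21.
Rural: 4704²·(1 − 155/4704)·0.7192/155 = 99289.021.
Sum = 210316.23.
SE = √(210316.23) = 458.60.

458.60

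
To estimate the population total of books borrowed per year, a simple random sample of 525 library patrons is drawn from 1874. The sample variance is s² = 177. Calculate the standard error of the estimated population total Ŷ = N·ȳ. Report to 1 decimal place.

Var(Ŷ) = N²·Var(ȳ) = N²·(1 − n/N)·s²/n.
f = 525/1874 = 0.28014941; Var(ȳ) = 0.71985059·177/525 = 0.24269248.
Var(Ŷ) = 1874² · 0.24269248 = 852305.9.
SE(Ŷ) = √(852305.9) = 923.2.

923.2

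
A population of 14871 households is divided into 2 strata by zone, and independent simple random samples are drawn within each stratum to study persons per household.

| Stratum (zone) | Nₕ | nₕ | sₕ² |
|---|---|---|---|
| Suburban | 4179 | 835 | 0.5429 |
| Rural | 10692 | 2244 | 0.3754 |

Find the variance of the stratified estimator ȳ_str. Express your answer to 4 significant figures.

1.094 × 10^-4

Var(ȳ_str) = Σₕ Wₕ²(1 − fₕ)sₕ²/nₕ with Wₕ = Nₕ/N, N = 14871.
Suburban: Wₕ = 0.28101674; term = 0.28101674²·(1 − 0.19980857)·0.5429/835 = 4.1085792 × 10^-5.
Rural: Wₕ = 0.71898326; term = 0.71898326²·(1 − 0.20987654)·0.3754/2244 = 6.832882 × 10^-5.
Sum = 1.0941461 × 10^-4.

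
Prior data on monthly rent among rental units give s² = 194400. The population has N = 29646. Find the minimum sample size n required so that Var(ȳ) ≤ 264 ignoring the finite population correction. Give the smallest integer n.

737

Without fpc, n₀ = s²/D = 194400/264 = 736.3636.
Rounding up, n = 737.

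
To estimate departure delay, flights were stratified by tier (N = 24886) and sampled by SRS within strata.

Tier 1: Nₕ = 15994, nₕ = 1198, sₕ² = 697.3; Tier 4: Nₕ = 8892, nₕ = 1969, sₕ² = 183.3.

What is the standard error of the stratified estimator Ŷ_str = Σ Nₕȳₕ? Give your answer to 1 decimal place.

Var(Ŷ_str) = Σₕ Nₕ²(1 − fₕ)sₕ²/nₕ.
Tier 1: 15994²·(1 − 1198/15994)·697.3/1198 = 1.3774133 × 10^8.
Tier 4: 8892²·(1 − 1969/8892)·183.3/1969 = 5.7307377 × 10^6.
Sum = 1.4347207 × 10^8.
SE = √(1.4347207 × 10^8) = 11978.0.

11978.0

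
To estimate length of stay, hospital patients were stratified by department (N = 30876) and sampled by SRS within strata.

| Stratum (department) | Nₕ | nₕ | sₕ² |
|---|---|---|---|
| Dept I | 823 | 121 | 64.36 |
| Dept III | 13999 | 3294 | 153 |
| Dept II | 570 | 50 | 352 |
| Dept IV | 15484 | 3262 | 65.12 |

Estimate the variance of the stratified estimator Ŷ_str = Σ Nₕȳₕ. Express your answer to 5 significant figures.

1.3133 × 10^7

Var(Ŷ_str) = Σₕ Nₕ²(1 − fₕ)sₕ²/nₕ.
Dept I: 823²·(1 − 121/823)·64.36/121 = 307303.57.
Dept III: 13999²·(1 − 3294/13999)·153/3294 = 6.9606776 × 10^6.
Dept II: 570²·(1 − 50/570)·352/50 = 2.086656 × 10^6.
Dept IV: 15484²·(1 − 3262/15484)·65.12/3262 = 3.7779471 × 10^6.
Sum = 1.3132584 × 10^7.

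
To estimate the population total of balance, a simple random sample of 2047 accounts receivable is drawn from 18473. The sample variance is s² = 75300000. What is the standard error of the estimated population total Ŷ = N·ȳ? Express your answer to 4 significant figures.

3.341 × 10^6

Var(Ŷ) = N²·Var(ȳ) = N²·(1 − n/N)·s²/n.
f = 2047/18473 = 0.11081037; Var(ȳ) = 0.88918963·75300000/2047 = 32709.32.
Var(Ŷ) = 18473² · 32709.32 = 1.1162112 × 10^13.
SE(Ŷ) = √(1.1162112 × 10^13) = 3.341 × 10^6.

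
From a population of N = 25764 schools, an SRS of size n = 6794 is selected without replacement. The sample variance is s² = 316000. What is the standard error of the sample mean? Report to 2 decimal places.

Under SRS without replacement, Var(ȳ) = (1 − f)·s²/n with f = n/N = 6794/25764 = 0.26370129.
Var(ȳ) = (1 − 0.26370129)·316000/6794 = 0.73629871·46.511628 = 34.246452.
SE(ȳ) = √(34.246452) = 5.85.

5.85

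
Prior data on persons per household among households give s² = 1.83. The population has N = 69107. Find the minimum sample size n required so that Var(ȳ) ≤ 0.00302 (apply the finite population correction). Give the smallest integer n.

601

Without fpc, n₀ = s²/D = 1.83/0.00302 = 605.9603.
With fpc, (1 − n/N)·s²/n ≤ D requires n ≥ n₀/(1 + n₀/N) = 605.9603/(1 + 605.9603/69107) = 600.6932.
Rounding up, n = 601.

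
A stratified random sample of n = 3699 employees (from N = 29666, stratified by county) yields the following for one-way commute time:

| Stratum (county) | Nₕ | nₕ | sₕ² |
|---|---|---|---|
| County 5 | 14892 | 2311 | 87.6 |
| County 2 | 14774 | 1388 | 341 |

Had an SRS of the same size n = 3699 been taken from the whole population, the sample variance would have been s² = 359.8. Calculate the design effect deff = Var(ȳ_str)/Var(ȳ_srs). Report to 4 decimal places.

0.7432

Var(ȳ_str) = Σ Wₕ²(1−fₕ)sₕ²/nₕ with Wₕ = Nₕ/29666:
  County 5: (14892/29666)²·(1−2311/14892)·87.6/2311 = 0.0080696438
  County 2: (14774/29666)²·(1−1388/14774)·341/1388 = 0.055207216
  → Var(ȳ_str) = 0.06327686.
Var(ȳ_srs) = (1 − 3699/29666)·359.8/3699 = 0.08514117.
deff = 0.06327686 / 0.08514117 = 0.7432.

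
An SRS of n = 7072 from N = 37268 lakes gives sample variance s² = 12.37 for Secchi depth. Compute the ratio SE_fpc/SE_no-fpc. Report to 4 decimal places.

0.9001

f = n/N = 7072/37268 = 0.18976065.
SE_no-fpc = √(s²/n) = 0.04182286; SE_fpc = √((1−f)s²/n) = 0.037646134.
Ratio = √(1−f) = 0.90013296.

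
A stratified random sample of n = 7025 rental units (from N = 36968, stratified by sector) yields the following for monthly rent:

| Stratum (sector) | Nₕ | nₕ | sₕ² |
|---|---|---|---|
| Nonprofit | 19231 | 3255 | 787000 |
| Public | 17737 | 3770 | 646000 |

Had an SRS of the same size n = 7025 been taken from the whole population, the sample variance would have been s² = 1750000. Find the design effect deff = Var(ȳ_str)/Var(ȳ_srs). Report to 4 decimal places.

Var(ȳ_str) = Σ Wₕ²(1−fₕ)sₕ²/nₕ with Wₕ = Nₕ/36968:
  Nonprofit: (19231/36968)²·(1−3255/19231)·787000/3255 = 54.355281
  Public: (17737/36968)²·(1−3770/17737)·646000/3770 = 31.061509
  → Var(ȳ_str) = 85.41679.
Var(ȳ_srs) = (1 − 7025/36968)·1750000/7025 = 201.77208.
deff = 85.41679 / 201.77208 = 0.4233.

0.4233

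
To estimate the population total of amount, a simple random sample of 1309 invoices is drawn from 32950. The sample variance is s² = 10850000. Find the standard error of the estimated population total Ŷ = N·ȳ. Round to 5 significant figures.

2.9397 × 10^6

Var(Ŷ) = N²·Var(ȳ) = N²·(1 − n/N)·s²/n.
f = 1309/32950 = 0.03972686; Var(ȳ) = 0.96027314·10850000/1309 = 7959.4833.
Var(Ŷ) = 32950² · 7959.4833 = 8.6416309 × 10^12.
SE(Ŷ) = √(8.6416309 × 10^12) = 2.9397 × 10^6.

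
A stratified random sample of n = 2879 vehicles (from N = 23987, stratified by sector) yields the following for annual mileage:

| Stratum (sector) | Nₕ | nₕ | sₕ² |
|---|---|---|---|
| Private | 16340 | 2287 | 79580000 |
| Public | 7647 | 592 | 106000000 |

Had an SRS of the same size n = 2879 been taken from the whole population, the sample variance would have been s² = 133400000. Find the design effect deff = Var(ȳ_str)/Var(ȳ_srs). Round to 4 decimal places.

Var(ȳ_str) = Σ Wₕ²(1−fₕ)sₕ²/nₕ with Wₕ = Nₕ/23987:
  Private: (16340/23987)²·(1−2287/16340)·79580000/2287 = 13886.954
  Public: (7647/23987)²·(1−592/7647)·106000000/592 = 16788.829
  → Var(ȳ_str) = 30675.783.
Var(ȳ_srs) = (1 − 2879/23987)·133400000/2879 = 40774.187.
deff = 30675.783 / 40774.187 = 0.7523.

0.7523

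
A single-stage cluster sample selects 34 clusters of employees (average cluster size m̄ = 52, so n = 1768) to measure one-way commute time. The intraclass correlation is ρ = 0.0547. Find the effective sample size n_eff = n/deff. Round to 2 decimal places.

466.53

deff = 1 + (52 − 1)·0.0547 = 1 + 2.7897 = 3.7897.
n_eff = 1768 / 3.7897 = 466.53.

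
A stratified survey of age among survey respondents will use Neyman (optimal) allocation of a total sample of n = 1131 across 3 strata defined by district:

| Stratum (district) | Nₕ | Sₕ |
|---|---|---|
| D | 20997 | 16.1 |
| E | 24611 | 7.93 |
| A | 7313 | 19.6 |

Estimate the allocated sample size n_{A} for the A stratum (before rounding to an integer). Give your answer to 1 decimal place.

239.6

Neyman allocation: nₕ = n·NₕSₕ / Σⱼ NⱼSⱼ.
Σ NⱼSⱼ = 20997·16.1 + 24611·7.93 + 7313·19.6 = 676551.73.
n_{A} = 1131·7313·19.6 / 676551.73 = 239.6.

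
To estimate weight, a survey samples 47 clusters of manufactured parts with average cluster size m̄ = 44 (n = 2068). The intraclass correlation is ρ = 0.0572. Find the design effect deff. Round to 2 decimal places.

deff = 1 + (44 − 1)·0.0572 = 1 + 2.4596 = 3.4596.

3.46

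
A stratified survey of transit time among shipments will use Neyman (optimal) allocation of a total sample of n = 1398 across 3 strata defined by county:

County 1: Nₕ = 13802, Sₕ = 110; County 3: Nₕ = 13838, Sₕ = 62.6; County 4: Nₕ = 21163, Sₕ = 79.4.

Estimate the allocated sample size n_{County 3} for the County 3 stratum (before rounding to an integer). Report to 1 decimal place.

Neyman allocation: nₕ = n·NₕSₕ / Σⱼ NⱼSⱼ.
Σ NⱼSⱼ = 13802·110 + 13838·62.6 + 21163·79.4 = 4.064821 × 10^6.
n_{County 3} = 1398·13838·62.6 / (4.064821 × 10^6) = 297.9.

297.9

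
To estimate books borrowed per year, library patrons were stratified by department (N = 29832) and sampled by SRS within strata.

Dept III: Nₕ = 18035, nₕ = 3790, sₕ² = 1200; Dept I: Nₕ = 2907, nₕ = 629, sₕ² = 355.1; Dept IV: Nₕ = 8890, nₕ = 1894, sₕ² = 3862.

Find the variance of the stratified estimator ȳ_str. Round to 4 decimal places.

0.2381

Var(ȳ_str) = Σₕ Wₕ²(1 − fₕ)sₕ²/nₕ with Wₕ = Nₕ/N, N = 29832.
Dept III: Wₕ = 0.60455216; term = 0.60455216²·(1 − 0.21014694)·1200/3790 = 0.091402041.
Dept I: Wₕ = 0.09744570; term = 0.09744570²·(1 − 0.21637427)·355.1/629 = 0.0042008197.
Dept IV: Wₕ = 0.29800215; term = 0.29800215²·(1 − 0.21304837)·3862/1894 = 0.1425014.
Sum = 0.23810426.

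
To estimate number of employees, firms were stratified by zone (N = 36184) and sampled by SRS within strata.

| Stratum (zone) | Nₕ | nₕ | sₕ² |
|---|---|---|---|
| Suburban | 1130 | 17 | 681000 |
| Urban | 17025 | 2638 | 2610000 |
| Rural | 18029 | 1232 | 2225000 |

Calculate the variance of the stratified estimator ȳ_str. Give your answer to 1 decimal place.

641.3

Var(ȳ_str) = Σₕ Wₕ²(1 − fₕ)sₕ²/nₕ with Wₕ = Nₕ/N, N = 36184.
Suburban: Wₕ = 0.03122927; term = 0.03122927²·(1 − 0.01504425)·681000/17 = 38.480318.
Urban: Wₕ = 0.47051183; term = 0.47051183²·(1 − 0.15494860)·2610000/2638 = 185.09297.
Rural: Wₕ = 0.49825890; term = 0.49825890²·(1 − 0.06833435)·2225000/1232 = 417.72409.
Sum = 641.29738.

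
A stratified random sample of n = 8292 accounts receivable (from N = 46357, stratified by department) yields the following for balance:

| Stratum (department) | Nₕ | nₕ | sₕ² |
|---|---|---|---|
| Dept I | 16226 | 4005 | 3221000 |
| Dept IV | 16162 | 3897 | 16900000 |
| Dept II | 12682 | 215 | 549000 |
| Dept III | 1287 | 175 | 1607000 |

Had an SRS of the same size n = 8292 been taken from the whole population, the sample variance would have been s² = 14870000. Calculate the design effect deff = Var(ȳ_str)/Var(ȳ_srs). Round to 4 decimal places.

Var(ȳ_str) = Σ Wₕ²(1−fₕ)sₕ²/nₕ with Wₕ = Nₕ/46357:
  Dept I: (16226/46357)²·(1−4005/16226)·3221000/4005 = 74.21228
  Dept IV: (16162/46357)²·(1−3897/16162)·16900000/3897 = 400.02608
  Dept II: (12682/46357)²·(1−215/12682)·549000/215 = 187.86806
  Dept III: (1287/46357)²·(1−175/1287)·1607000/175 = 6.1154795
  → Var(ȳ_str) = 668.2219.
Var(ȳ_srs) = (1 − 8292/46357)·14870000/8292 = 1472.5233.
deff = 668.2219 / 1472.5233 = 0.4538.

0.4538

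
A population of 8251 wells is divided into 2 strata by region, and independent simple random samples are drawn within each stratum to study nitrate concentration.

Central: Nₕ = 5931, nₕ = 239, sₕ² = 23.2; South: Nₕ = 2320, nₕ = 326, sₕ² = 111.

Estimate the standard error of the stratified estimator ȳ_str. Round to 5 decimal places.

0.26697

Var(ȳ_str) = Σₕ Wₕ²(1 − fₕ)sₕ²/nₕ with Wₕ = Nₕ/N, N = 8251.
Central: Wₕ = 0.71882196; term = 0.71882196²·(1 − 0.04029675)·23.2/239 = 0.04813597.
South: Wₕ = 0.28117804; term = 0.28117804²·(1 − 0.14051724)·111/326 = 0.023136909.
Sum = 0.071272879.
SE = √(0.071272879) = 0.26697.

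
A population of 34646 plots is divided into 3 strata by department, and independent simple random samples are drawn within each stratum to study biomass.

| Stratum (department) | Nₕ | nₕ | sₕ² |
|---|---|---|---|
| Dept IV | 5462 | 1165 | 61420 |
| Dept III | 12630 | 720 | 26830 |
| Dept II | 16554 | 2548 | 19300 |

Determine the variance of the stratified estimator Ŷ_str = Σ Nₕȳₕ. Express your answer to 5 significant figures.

Var(Ŷ_str) = Σₕ Nₕ²(1 − fₕ)sₕ²/nₕ.
Dept IV: 5462²·(1 − 1165/5462)·61420/1165 = 1.2373739 × 10^9.
Dept III: 12630²·(1 − 720/12630)·26830/720 = 5.6053571 × 10^9.
Dept II: 16554²·(1 − 2548/16554)·19300/2548 = 1.756204 × 10^9.
Sum = 8.598935 × 10^9.

8.5989 × 10^9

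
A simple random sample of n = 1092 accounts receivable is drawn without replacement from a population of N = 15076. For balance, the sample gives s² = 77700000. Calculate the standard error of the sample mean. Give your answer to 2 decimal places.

256.90

Under SRS without replacement, Var(ȳ) = (1 − f)·s²/n with f = n/N = 1092/15076 = 0.07243301.
Var(ȳ) = (1 − 0.07243301)·77700000/1092 = 0.92756699·71153.846 = 65999.959.
SE(ȳ) = √(65999.959) = 256.90.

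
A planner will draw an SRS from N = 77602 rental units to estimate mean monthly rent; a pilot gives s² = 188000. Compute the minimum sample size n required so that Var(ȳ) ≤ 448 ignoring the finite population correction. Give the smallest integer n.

420

Without fpc, n₀ = s²/D = 188000/448 = 419.6429.
Rounding up, n = 420.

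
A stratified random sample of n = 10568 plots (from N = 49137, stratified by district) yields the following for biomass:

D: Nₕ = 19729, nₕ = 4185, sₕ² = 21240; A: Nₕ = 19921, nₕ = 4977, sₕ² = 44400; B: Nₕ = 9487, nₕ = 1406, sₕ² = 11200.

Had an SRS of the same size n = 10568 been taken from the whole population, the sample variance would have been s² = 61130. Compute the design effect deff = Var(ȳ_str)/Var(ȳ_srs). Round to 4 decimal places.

Var(ȳ_str) = Σ Wₕ²(1−fₕ)sₕ²/nₕ with Wₕ = Nₕ/49137:
  D: (19729/49137)²·(1−4185/19729)·21240/4185 = 0.6446287
  A: (19921/49137)²·(1−4977/19921)·44400/4977 = 1.0999579
  B: (9487/49137)²·(1−1406/9487)·11200/1406 = 0.25293529
  → Var(ȳ_str) = 1.9975219.
Var(ȳ_srs) = (1 − 10568/49137)·61130/10568 = 4.5403709.
deff = 1.9975219 / 4.5403709 = 0.4399.

0.4399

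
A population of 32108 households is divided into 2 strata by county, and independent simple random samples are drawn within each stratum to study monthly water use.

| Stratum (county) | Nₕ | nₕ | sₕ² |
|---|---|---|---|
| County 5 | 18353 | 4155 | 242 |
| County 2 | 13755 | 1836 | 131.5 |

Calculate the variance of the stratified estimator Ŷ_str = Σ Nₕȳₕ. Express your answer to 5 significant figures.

2.6919 × 10^7

Var(Ŷ_str) = Σₕ Nₕ²(1 − fₕ)sₕ²/nₕ.
County 5: 18353²·(1 − 4155/18353)·242/4155 = 1.5176743 × 10^7.
County 2: 13755²·(1 − 1836/13755)·131.5/1836 = 1.1742309 × 10^7.
Sum = 2.6919052 × 10^7.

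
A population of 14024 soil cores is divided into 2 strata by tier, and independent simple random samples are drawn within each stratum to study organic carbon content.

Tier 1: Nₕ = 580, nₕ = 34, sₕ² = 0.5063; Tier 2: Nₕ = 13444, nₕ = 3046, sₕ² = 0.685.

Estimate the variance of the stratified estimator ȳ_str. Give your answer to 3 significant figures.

1.84 × 10^-4

Var(ȳ_str) = Σₕ Wₕ²(1 − fₕ)sₕ²/nₕ with Wₕ = Nₕ/N, N = 14024.
Tier 1: Wₕ = 0.04135767; term = 0.04135767²·(1 − 0.05862069)·0.5063/34 = 2.3977607 × 10^-5.
Tier 2: Wₕ = 0.95864233; term = 0.95864233²·(1 − 0.22656947)·0.685/3046 = 1.5984357 × 10^-4.
Sum = 1.8382118 × 10^-4.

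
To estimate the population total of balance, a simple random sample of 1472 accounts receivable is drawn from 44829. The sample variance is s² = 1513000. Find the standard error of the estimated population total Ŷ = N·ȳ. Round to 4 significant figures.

1.413 × 10^6

Var(Ŷ) = N²·Var(ȳ) = N²·(1 − n/N)·s²/n.
f = 1472/44829 = 0.03283589; Var(ȳ) = 0.96716411·1513000/1472 = 994.10279.
Var(Ŷ) = 44829² · 994.10279 = 1.997788 × 10^12.
SE(Ŷ) = √(1.997788 × 10^12) = 1.413 × 10^6.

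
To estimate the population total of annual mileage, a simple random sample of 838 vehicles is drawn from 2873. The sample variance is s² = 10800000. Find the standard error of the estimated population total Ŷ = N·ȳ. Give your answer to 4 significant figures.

Var(Ŷ) = N²·Var(ȳ) = N²·(1 − n/N)·s²/n.
f = 838/2873 = 0.29168117; Var(ȳ) = 0.70831883·10800000/838 = 9128.6914.
Var(Ŷ) = 2873² · 9128.6914 = 7.5349396 × 10^10.
SE(Ŷ) = √(7.5349396 × 10^10) = 274500.

274500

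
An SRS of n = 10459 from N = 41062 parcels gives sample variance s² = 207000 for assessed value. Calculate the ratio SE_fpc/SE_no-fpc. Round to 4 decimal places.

f = n/N = 10459/41062 = 0.25471239.
SE_no-fpc = √(s²/n) = 4.4487714; SE_fpc = √((1−f)s²/n) = 3.8406262.
Ratio = √(1−f) = 0.86330042.

0.8633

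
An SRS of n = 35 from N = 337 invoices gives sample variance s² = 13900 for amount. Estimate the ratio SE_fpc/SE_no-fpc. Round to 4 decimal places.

f = n/N = 35/337 = 0.10385757.
SE_no-fpc = √(s²/n) = 19.928443; SE_fpc = √((1−f)s²/n) = 18.865221.
Ratio = √(1−f) = 0.94664800.

0.9466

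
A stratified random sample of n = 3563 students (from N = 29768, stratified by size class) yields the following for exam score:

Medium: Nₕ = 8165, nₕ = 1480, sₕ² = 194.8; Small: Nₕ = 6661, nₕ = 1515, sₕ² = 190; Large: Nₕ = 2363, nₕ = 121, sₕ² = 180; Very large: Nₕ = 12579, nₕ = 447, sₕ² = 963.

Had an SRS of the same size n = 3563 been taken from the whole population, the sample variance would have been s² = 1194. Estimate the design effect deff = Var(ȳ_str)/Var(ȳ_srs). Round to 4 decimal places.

1.3318

Var(ȳ_str) = Σ Wₕ²(1−fₕ)sₕ²/nₕ with Wₕ = Nₕ/29768:
  Medium: (8165/29768)²·(1−1480/8165)·194.8/1480 = 0.0081074732
  Small: (6661/29768)²·(1−1515/6661)·190/1515 = 0.0048512189
  Large: (2363/29768)²·(1−121/2363)·180/121 = 0.0088937957
  Very large: (12579/29768)²·(1−447/12579)·963/447 = 0.37102055
  → Var(ȳ_str) = 0.39287304.
Var(ȳ_srs) = (1 − 3563/29768)·1194/3563 = 0.29500068.
deff = 0.39287304 / 0.29500068 = 1.3318.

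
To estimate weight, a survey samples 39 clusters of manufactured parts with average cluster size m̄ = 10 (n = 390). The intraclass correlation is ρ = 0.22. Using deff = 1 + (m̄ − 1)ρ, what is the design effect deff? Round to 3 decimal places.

deff = 1 + (10 − 1)·0.22 = 1 + 1.98 = 2.98.

2.980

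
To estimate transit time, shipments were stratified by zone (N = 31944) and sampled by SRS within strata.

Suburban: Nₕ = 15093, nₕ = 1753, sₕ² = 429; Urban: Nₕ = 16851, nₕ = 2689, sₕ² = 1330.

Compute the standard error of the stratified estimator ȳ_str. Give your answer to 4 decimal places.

Var(ȳ_str) = Σₕ Wₕ²(1 − fₕ)sₕ²/nₕ with Wₕ = Nₕ/N, N = 31944.
Suburban: Wₕ = 0.47248310; term = 0.47248310²·(1 − 0.11614656)·429/1753 = 0.048286773.
Urban: Wₕ = 0.52751690; term = 0.52751690²·(1 − 0.15957510)·1330/2689 = 0.11567314.
Sum = 0.16395991.
SE = √(0.16395991) = 0.4049.

0.4049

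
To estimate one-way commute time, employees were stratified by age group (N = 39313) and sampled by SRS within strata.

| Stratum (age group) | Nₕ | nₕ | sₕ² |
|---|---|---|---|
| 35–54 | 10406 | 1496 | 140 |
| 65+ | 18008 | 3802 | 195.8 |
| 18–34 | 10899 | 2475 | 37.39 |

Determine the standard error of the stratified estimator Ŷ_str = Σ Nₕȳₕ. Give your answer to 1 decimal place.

4820.6

Var(Ŷ_str) = Σₕ Nₕ²(1 − fₕ)sₕ²/nₕ.
35–54: 10406²·(1 − 1496/10406)·140/1496 = 8.6767676 × 10^6.
65+: 18008²·(1 − 3802/18008)·195.8/3802 = 1.3174613 × 10^7.
18–34: 10899²·(1 − 2475/10899)·37.39/2475 = 1.3870281 × 10^6.
Sum = 2.3238409 × 10^7.
SE = √(2.3238409 × 10^7) = 4820.6.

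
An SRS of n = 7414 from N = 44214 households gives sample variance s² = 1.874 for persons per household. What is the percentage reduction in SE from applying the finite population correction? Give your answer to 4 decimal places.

8.7687

f = n/N = 7414/44214 = 0.16768444.
SE_no-fpc = √(s²/n) = 0.015898586; SE_fpc = √((1−f)s²/n) = 0.014504492.
Ratio = √(1−f) = 0.91231330. Reduction = 100·(1 − 0.91231330) = 8.7687%.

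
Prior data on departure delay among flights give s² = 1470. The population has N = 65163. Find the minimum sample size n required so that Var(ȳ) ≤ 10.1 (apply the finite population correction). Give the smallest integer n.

146

Without fpc, n₀ = s²/D = 1470/10.1 = 145.5446.
With fpc, (1 − n/N)·s²/n ≤ D requires n ≥ n₀/(1 + n₀/N) = 145.5446/(1 + 145.5446/65163) = 145.2202.
Rounding up, n = 146.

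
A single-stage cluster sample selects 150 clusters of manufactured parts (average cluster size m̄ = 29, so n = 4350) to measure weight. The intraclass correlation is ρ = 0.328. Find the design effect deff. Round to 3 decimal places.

deff = 1 + (29 − 1)·0.328 = 1 + 9.184 = 10.184.

10.184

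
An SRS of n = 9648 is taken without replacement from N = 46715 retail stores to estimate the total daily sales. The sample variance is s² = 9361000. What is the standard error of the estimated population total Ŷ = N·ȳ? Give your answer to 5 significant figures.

1.2962 × 10^6

Var(Ŷ) = N²·Var(ȳ) = N²·(1 − n/N)·s²/n.
f = 9648/46715 = 0.20652895; Var(ȳ) = 0.79347105·9361000/9648 = 769.86759.
Var(Ŷ) = 46715² · 769.86759 = 1.6800753 × 10^12.
SE(Ŷ) = √(1.6800753 × 10^12) = 1.2962 × 10^6.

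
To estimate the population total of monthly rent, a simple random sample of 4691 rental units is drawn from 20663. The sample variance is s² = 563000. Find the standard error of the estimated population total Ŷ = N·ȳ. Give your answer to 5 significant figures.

Var(Ŷ) = N²·Var(ȳ) = N²·(1 − n/N)·s²/n.
f = 4691/20663 = 0.22702415; Var(ȳ) = 0.77297585·563000/4691 = 92.770284.
Var(Ŷ) = 20663² · 92.770284 = 3.960916 × 10^10.
SE(Ŷ) = √(3.960916 × 10^10) = 199020.

199020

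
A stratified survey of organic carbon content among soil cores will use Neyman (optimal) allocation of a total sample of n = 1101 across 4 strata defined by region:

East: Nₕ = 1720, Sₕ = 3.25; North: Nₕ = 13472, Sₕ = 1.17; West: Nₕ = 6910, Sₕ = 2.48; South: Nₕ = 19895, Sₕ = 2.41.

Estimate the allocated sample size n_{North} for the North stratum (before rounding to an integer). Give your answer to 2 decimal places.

200.78

Neyman allocation: nₕ = n·NₕSₕ / Σⱼ NⱼSⱼ.
Σ NⱼSⱼ = 1720·3.25 + 13472·1.17 + 6910·2.48 + 19895·2.41 = 86435.99.
n_{North} = 1101·13472·1.17 / 86435.99 = 200.78.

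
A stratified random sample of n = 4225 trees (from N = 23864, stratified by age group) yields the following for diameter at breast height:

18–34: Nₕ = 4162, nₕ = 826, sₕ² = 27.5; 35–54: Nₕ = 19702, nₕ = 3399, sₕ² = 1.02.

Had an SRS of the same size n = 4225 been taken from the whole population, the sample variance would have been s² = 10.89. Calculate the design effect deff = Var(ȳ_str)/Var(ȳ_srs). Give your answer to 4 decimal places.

Var(ȳ_str) = Σ Wₕ²(1−fₕ)sₕ²/nₕ with Wₕ = Nₕ/23864:
  18–34: (4162/23864)²·(1−826/4162)·27.5/826 = 8.1169764 × 10^-4
  35–54: (19702/23864)²·(1−3399/19702)·1.02/3399 = 1.6925456 × 10^-4
  → Var(ȳ_str) = 9.809522 × 10^-4.
Var(ȳ_srs) = (1 − 4225/23864)·10.89/4225 = 0.0021211789.
deff = (9.809522 × 10^-4) / 0.0021211789 = 0.4625.

0.4625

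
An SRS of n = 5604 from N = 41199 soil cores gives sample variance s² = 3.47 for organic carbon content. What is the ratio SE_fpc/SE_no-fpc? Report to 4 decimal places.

0.9295

f = n/N = 5604/41199 = 0.13602272.
SE_no-fpc = √(s²/n) = 0.024883741; SE_fpc = √((1−f)s²/n) = 0.023129531.
Ratio = √(1−f) = 0.92950378.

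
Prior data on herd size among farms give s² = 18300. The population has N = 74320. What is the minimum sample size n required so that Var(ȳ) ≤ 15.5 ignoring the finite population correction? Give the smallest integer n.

Without fpc, n₀ = s²/D = 18300/15.5 = 1180.6452.
Rounding up, n = 1181.

1181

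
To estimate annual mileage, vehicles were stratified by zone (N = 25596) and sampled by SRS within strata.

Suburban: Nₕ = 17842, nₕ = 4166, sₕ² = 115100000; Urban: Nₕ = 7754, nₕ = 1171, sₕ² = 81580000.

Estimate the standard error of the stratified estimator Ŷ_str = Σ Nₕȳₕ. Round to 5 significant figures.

3.2090 × 10^6

Var(Ŷ_str) = Σₕ Nₕ²(1 − fₕ)sₕ²/nₕ.
Suburban: 17842²·(1 − 4166/17842)·115100000/4166 = 6.7415333 × 10^12.
Urban: 7754²·(1 − 1171/7754)·81580000/1171 = 3.5561204 × 10^12.
Sum = 1.0297654 × 10^13.
SE = √(1.0297654 × 10^13) = 3.2090 × 10^6.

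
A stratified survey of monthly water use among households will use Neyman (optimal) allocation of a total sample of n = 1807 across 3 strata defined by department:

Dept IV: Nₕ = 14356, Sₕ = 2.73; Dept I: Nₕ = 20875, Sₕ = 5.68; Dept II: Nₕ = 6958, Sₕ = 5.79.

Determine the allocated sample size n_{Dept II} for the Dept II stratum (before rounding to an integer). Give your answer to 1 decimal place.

367.6

Neyman allocation: nₕ = n·NₕSₕ / Σⱼ NⱼSⱼ.
Σ NⱼSⱼ = 14356·2.73 + 20875·5.68 + 6958·5.79 = 198048.7.
n_{Dept II} = 1807·6958·5.79 / 198048.7 = 367.6.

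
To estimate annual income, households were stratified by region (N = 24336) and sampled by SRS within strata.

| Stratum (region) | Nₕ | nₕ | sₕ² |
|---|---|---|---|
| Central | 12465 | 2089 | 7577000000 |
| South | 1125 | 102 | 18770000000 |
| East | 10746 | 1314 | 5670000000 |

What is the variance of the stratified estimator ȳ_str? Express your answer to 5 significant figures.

Var(ȳ_str) = Σₕ Wₕ²(1 − fₕ)sₕ²/nₕ with Wₕ = Nₕ/N, N = 24336.
Central: Wₕ = 0.51220414; term = 0.51220414²·(1 − 0.16758925)·7577000000/2089 = 792104.9.
South: Wₕ = 0.04622781; term = 0.04622781²·(1 − 0.09066667)·18770000000/102 = 357597.
East: Wₕ = 0.44156805; term = 0.44156805²·(1 − 0.12227806)·5670000000/1314 = 738482.02.
Sum = 1.8881839 × 10^6.

1.8882 × 10^6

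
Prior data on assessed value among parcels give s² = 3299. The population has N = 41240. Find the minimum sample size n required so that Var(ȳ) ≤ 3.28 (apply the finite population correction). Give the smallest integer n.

982

Without fpc, n₀ = s²/D = 3299/3.28 = 1005.7927.
With fpc, (1 − n/N)·s²/n ≤ D requires n ≥ n₀/(1 + n₀/N) = 1005.7927/(1 + 1005.7927/41240) = 981.8467.
Rounding up, n = 982.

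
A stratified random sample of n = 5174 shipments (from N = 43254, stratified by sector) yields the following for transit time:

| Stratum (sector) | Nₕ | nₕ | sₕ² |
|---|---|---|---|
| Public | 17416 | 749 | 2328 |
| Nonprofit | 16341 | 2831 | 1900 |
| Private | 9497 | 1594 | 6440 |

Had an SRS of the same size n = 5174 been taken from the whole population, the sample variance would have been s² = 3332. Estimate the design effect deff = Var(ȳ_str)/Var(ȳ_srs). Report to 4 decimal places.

1.2761

Var(ȳ_str) = Σ Wₕ²(1−fₕ)sₕ²/nₕ with Wₕ = Nₕ/43254:
  Public: (17416/43254)²·(1−749/17416)·2328/749 = 0.48223026
  Nonprofit: (16341/43254)²·(1−2831/16341)·1900/2831 = 0.079194525
  Private: (9497/43254)²·(1−1594/9497)·6440/1594 = 0.16207776
  → Var(ȳ_str) = 0.72350255.
Var(ȳ_srs) = (1 − 5174/43254)·3332/5174 = 0.56695584.
deff = 0.72350255 / 0.56695584 = 1.2761.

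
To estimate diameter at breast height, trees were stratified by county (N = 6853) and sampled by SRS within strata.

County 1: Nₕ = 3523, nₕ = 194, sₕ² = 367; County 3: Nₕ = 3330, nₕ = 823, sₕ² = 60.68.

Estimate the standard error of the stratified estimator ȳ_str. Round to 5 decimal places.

Var(ȳ_str) = Σₕ Wₕ²(1 − fₕ)sₕ²/nₕ with Wₕ = Nₕ/N, N = 6853.
County 1: Wₕ = 0.51408142; term = 0.51408142²·(1 − 0.05506670)·367/194 = 0.47242112.
County 3: Wₕ = 0.48591858; term = 0.48591858²·(1 − 0.24714715)·60.68/823 = 0.013106383.
Sum = 0.4855275.
SE = √(0.4855275) = 0.69680.

0.69680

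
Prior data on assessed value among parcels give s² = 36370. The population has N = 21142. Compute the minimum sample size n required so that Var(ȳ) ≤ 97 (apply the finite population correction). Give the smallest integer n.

Without fpc, n₀ = s²/D = 36370/97 = 374.9485.
With fpc, (1 − n/N)·s²/n ≤ D requires n ≥ n₀/(1 + n₀/N) = 374.9485/(1 + 374.9485/21142) = 368.4147.
Rounding up, n = 369.

369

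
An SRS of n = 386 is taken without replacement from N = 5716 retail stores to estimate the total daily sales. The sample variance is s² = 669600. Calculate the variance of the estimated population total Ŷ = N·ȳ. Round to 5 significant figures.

5.2850 × 10^10

Var(Ŷ) = N²·Var(ȳ) = N²·(1 − n/N)·s²/n.
f = 386/5716 = 0.06752974; Var(ȳ) = 0.93247026·669600/386 = 1617.5702.
Var(Ŷ) = 5716² · 1617.5702 = 5.2850315 × 10^10.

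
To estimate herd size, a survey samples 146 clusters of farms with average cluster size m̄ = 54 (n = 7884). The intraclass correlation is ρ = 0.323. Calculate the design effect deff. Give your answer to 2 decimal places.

deff = 1 + (54 − 1)·0.323 = 1 + 17.119 = 18.119.

18.12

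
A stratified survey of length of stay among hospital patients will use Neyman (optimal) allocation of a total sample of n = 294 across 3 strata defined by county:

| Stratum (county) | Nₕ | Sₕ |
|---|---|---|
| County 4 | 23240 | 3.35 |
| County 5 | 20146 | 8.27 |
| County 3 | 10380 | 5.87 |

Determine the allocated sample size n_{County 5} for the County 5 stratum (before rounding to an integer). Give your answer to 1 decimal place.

Neyman allocation: nₕ = n·NₕSₕ / Σⱼ NⱼSⱼ.
Σ NⱼSⱼ = 23240·3.35 + 20146·8.27 + 10380·5.87 = 305392.02.
n_{County 5} = 294·20146·8.27 / 305392.02 = 160.4.

160.4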